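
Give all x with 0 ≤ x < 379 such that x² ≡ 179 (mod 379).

Since 379 ≡ 3 (mod 4), a square root of 179 is 179^((379+1)/4) = 179^95 mod 379.
Repeated squaring: 179^2≡205, 179^4≡335, 179^8≡41, 179^16≡165, 179^32≡316, 179^64≡179 (mod 379).
179^95 = 179^(64+16+8+4+2+1) ≡ 316 (mod 379).
Check: 316² = 99856 ≡ 179 (mod 379). The two roots are 63 and 316.

63, 316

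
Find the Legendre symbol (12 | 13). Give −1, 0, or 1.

1

Euler's criterion: (12/13) ≡ 12^6 (mod 13).
12^2 ≡ 1 (mod 13)
12^4 ≡ 1 (mod 13)
12^6 = 12^(4+2) ≡ 1 (mod 13).
Result is 1, so (12/13) = 1.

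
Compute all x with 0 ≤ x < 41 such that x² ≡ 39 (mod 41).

41 ≡ 1 (mod 4), so we find a root by search.
Trying successive values, 11² = 121 ≡ 39 (mod 41). The other root is 41 − 11 = 30.

11, 30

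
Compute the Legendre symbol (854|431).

First reduce: 854 ≡ 423 (mod 431).
Reciprocity: 423 ≡ 3 and 431 ≡ 3 (mod 4), so (423/431) = −(431/423).
Reduce top mod 423: now compute (8/423).
Pull out 2^3: since 423 ≡ 7 (mod 8), (2/423) = +1, so (2/423)^3 = +1.
Reached (1/423) = 1. Collecting the sign flips along the way, the symbol is -1.

-1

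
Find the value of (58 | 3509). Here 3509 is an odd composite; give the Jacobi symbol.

0

Pull out 2: since 3509 ≡ 5 (mod 8), (2/3509) = -1.
Reciprocity: 29 ≡ 1 and 3509 ≡ 1 (mod 4), so (29/3509) = +(3509/29).
Reduce top mod 29: now compute (0/29).
Top reduces to 0: gcd > 1, so the symbol is 0.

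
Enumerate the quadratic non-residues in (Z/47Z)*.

Square k = 1,…,23 (k and 47−k give the same square):
1²=1, 2²=4, 3²=9, 4²=16, 5²=25, 6²=36, 7²≡2, 8²≡17, 9²≡34, 10²≡6, 11²≡27, 12²≡3, 13²≡28, 14²≡8, 15²≡37, 16²≡21, 17²≡7, 18²≡42, 19²≡32, 20²≡24, 21²≡18, 22²≡14, 23²≡12 (mod 47).
The residues are {1, 2, 3, 4, 6, 7, 8, 9, 12, 14, 16, 17, 18, 21, 24, 25, 27, 28, 32, 34, 36, 37, 42}; the non-residues are the remaining 23 nonzero classes.

5,10,11,13,15,19,20,22,23,26,29,30,31,33,35,38,39,40,41,43,44,45,46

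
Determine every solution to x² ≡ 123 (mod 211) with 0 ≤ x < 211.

40, 171

Since 211 ≡ 3 (mod 4), a square root of 123 is 123^((211+1)/4) = 123^53 mod 211.
Repeated squaring: 123^2≡148, 123^4≡171, 123^8≡123, 123^16≡148, 123^32≡171 (mod 211).
123^53 = 123^(32+16+4+1) ≡ 171 (mod 211).
Check: 171² = 29241 ≡ 123 (mod 211). The two roots are 40 and 171.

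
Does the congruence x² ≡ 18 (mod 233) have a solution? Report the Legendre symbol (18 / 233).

1

Euler's criterion: (18/233) ≡ 18^116 (mod 233).
18^2 ≡ 91 (mod 233)
18^4 ≡ 126 (mod 233)
18^8 ≡ 32 (mod 233)
18^16 ≡ 92 (mod 233)
18^32 ≡ 76 (mod 233)
18^64 ≡ 184 (mod 233)
18^116 = 18^(64+32+16+4) ≡ 1 (mod 233).
Result is 1, so (18/233) = 1.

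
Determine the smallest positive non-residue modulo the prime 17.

(2/17) = +1, so 2 is a residue.
(3/17) = −1, so 3 is the smallest positive non-residue mod 17.

3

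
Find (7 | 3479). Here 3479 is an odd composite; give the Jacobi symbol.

Reciprocity: 7 ≡ 3 and 3479 ≡ 3 (mod 4), so (7/3479) = −(3479/7).
Reduce top mod 7: now compute (0/7).
Top reduces to 0: gcd > 1, so the symbol is 0.

0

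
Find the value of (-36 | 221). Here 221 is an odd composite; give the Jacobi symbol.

First reduce: -36 ≡ 185 (mod 221).
Reciprocity: 185 ≡ 1 and 221 ≡ 1 (mod 4), so (185/221) = +(221/185).
Reduce top mod 185: now compute (36/185).
Pull out 2^2: since 185 ≡ 1 (mod 8), (2/185) = +1, so (2/185)^2 = +1.
Reciprocity: 9 ≡ 1 and 185 ≡ 1 (mod 4), so (9/185) = +(185/9).
Reduce top mod 9: now compute (5/9).
Reciprocity: 5 ≡ 1 and 9 ≡ 1 (mod 4), so (5/9) = +(9/5).
Reduce top mod 5: now compute (4/5).
Pull out 2^2: since 5 ≡ 5 (mod 8), (2/5) = -1, so (2/5)^2 = +1.
Reached (1/5) = 1. Collecting the sign flips along the way, the symbol is +1.

1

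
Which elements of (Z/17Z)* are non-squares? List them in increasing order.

3 5 6 7 10 11 12 14

Square k = 1,…,8 (k and 17−k give the same square):
1²=1, 2²=4, 3²=9, 4²=16, 5²≡8, 6²≡2, 7²≡15, 8²≡13 (mod 17).
The residues are {1, 2, 4, 8, 9, 13, 15, 16}; the non-residues are the remaining 8 nonzero classes.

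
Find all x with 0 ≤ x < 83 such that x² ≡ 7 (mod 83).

16, 67

Since 83 ≡ 3 (mod 4), a square root of 7 is 7^((83+1)/4) = 7^21 mod 83.
Repeated squaring: 7^2≡49, 7^4≡77, 7^8≡36, 7^16≡51 (mod 83).
7^21 = 7^(16+4+1) ≡ 16 (mod 83).
Check: 16² = 256 ≡ 7 (mod 83). The two roots are 16 and 67.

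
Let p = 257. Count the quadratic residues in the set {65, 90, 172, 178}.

1

(65/257) = -1 → non-residue.
(90/257) = -1 → non-residue.
(172/257) = -1 → non-residue.
(178/257) = +1 → QR.
Total quadratic residues among the 4: 1.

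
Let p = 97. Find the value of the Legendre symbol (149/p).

Euler's criterion: (149/97) ≡ 52^48 (mod 97).
52^2 ≡ 85 (mod 97)
52^4 ≡ 47 (mod 97)
52^8 ≡ 75 (mod 97)
52^16 ≡ 96 (mod 97)
52^32 ≡ 1 (mod 97)
52^48 = 52^(32+16) ≡ 96 (mod 97).
Result is 96 ≡ −1, so (149/97) = −1.

-1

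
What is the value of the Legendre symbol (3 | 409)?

Reciprocity: 3 ≡ 3 and 409 ≡ 1 (mod 4), so (3/409) = +(409/3).
Reduce top mod 3: now compute (1/3).
Reached (1/3) = 1. Collecting the sign flips along the way, the symbol is +1.

1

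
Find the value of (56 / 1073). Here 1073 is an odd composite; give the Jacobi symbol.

Pull out 2^3: since 1073 ≡ 1 (mod 8), (2/1073) = +1, so (2/1073)^3 = +1.
Reciprocity: 7 ≡ 3 and 1073 ≡ 1 (mod 4), so (7/1073) = +(1073/7).
Reduce top mod 7: now compute (2/7).
Pull out 2: since 7 ≡ 7 (mod 8), (2/7) = +1.
Reached (1/7) = 1. Collecting the sign flips along the way, the symbol is +1.

1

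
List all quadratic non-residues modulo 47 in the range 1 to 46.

Square k = 1,…,23 (k and 47−k give the same square):
1²=1, 2²=4, 3²=9, 4²=16, 5²=25, 6²=36, 7²≡2, 8²≡17, 9²≡34, 10²≡6, 11²≡27, 12²≡3, 13²≡28, 14²≡8, 15²≡37, 16²≡21, 17²≡7, 18²≡42, 19²≡32, 20²≡24, 21²≡18, 22²≡14, 23²≡12 (mod 47).
The residues are {1, 2, 3, 4, 6, 7, 8, 9, 12, 14, 16, 17, 18, 21, 24, 25, 27, 28, 32, 34, 36, 37, 42}; the non-residues are the remaining 23 nonzero classes.

5, 10, 11, 13, 15, 19, 20, 22, 23, 26, 29, 30, 31, 33, 35, 38, 39, 40, 41, 43, 44, 45, 46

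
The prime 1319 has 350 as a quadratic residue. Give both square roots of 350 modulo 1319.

Since 1319 ≡ 3 (mod 4), a square root of 350 is 350^((1319+1)/4) = 350^330 mod 1319.
Repeated squaring: 350^2≡1152, 350^4≡190, 350^8≡487, 350^16≡1068, 350^32≡1008, 350^64≡434, 350^128≡1058, 350^256≡852 (mod 1319).
350^330 = 350^(256+64+8+2) ≡ 664 (mod 1319).
Check: 664² = 440896 ≡ 350 (mod 1319). The two roots are 655 and 664.

655, 664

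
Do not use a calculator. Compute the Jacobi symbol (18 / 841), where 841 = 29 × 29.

1

Pull out 2: since 841 ≡ 1 (mod 8), (2/841) = +1.
Reciprocity: 9 ≡ 1 and 841 ≡ 1 (mod 4), so (9/841) = +(841/9).
Reduce top mod 9: now compute (4/9).
Pull out 2^2: since 9 ≡ 1 (mod 8), (2/9) = +1, so (2/9)^2 = +1.
Reached (1/9) = 1. Collecting the sign flips along the way, the symbol is +1.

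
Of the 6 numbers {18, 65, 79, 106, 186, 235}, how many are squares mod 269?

3

(18/269) = -1 → non-residue.
(65/269) = +1 → QR.
(79/269) = +1 → QR.
(106/269) = -1 → non-residue.
(186/269) = -1 → non-residue.
(235/269) = +1 → QR.
Total quadratic residues among the 6: 3.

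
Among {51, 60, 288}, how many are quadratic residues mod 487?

3

(51/487) = +1 → QR.
(60/487) = +1 → QR.
(288/487) = +1 → QR.
Total quadratic residues among the 3: 3.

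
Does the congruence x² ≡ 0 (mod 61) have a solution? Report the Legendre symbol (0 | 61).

Top reduces to 0: gcd > 1, so the symbol is 0.

0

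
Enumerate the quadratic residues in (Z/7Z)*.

Square k = 1,…,3 (k and 7−k give the same square):
1²=1, 2²=4, 3²≡2 (mod 7).
So the quadratic residues mod 7 are {1, 2, 4}.

1,2,4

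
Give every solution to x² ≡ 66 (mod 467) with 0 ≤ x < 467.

49, 418

Since 467 ≡ 3 (mod 4), a square root of 66 is 66^((467+1)/4) = 66^117 mod 467.
Repeated squaring: 66^2≡153, 66^4≡59, 66^8≡212, 66^16≡112, 66^32≡402, 66^64≡22 (mod 467).
66^117 = 66^(64+32+16+4+1) ≡ 49 (mod 467).
Check: 49² = 2401 ≡ 66 (mod 467). The two roots are 49 and 418.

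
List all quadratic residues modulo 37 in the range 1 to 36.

Square k = 1,…,18 (k and 37−k give the same square):
1²=1, 2²=4, 3²=9, 4²=16, 5²=25, 6²=36, 7²≡12, 8²≡27, 9²≡7, 10²≡26, 11²≡10, 12²≡33, 13²≡21, 14²≡11, 15²≡3, 16²≡34, 17²≡30, 18²≡28 (mod 37).
So the quadratic residues mod 37 are {1, 3, 4, 7, 9, 10, 11, 12, 16, 21, 25, 26, 27, 28, 30, 33, 34, 36}.

1,3,4,7,9,10,11,12,16,21,25,26,27,28,30,33,34,36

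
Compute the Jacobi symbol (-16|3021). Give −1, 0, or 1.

1

First reduce: -16 ≡ 3005 (mod 3021).
Reciprocity: 3005 ≡ 1 and 3021 ≡ 1 (mod 4), so (3005/3021) = +(3021/3005).
Reduce top mod 3005: now compute (16/3005).
Pull out 2^4: since 3005 ≡ 5 (mod 8), (2/3005) = -1, so (2/3005)^4 = +1.
Reached (1/3005) = 1. Collecting the sign flips along the way, the symbol is +1.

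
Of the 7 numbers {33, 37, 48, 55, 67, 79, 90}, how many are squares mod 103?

(33/103) = +1 → QR.
(37/103) = -1 → non-residue.
(48/103) = -1 → non-residue.
(55/103) = +1 → QR.
(67/103) = -1 → non-residue.
(79/103) = +1 → QR.
(90/103) = -1 → non-residue.
Total quadratic residues among the 7: 3.

3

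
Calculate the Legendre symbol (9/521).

1

Euler's criterion: (9/521) ≡ 9^260 (mod 521).
9^2 ≡ 81 (mod 521)
9^4 ≡ 309 (mod 521)
9^8 ≡ 138 (mod 521)
9^16 ≡ 288 (mod 521)
9^32 ≡ 105 (mod 521)
9^64 ≡ 84 (mod 521)
9^128 ≡ 283 (mod 521)
9^256 ≡ 376 (mod 521)
9^260 = 9^(256+4) ≡ 1 (mod 521).
Result is 1, so (9/521) = 1.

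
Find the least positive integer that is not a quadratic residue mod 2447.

(2/2447) = +1, so 2 is a residue.
(3/2447) = +1, so 3 is a residue.
(4/2447) = +1, so 4 is a residue.
(5/2447) = −1, so 5 is the smallest positive non-residue mod 2447.

5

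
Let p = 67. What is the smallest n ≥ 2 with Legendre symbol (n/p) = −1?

2

(2/67) = −1, so 2 is the smallest positive non-residue mod 67.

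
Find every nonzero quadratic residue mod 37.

Square k = 1,…,18 (k and 37−k give the same square):
1²=1, 2²=4, 3²=9, 4²=16, 5²=25, 6²=36, 7²≡12, 8²≡27, 9²≡7, 10²≡26, 11²≡10, 12²≡33, 13²≡21, 14²≡11, 15²≡3, 16²≡34, 17²≡30, 18²≡28 (mod 37).
So the quadratic residues mod 37 are {1, 3, 4, 7, 9, 10, 11, 12, 16, 21, 25, 26, 27, 28, 30, 33, 34, 36}.

1, 3, 4, 7, 9, 10, 11, 12, 16, 21, 25, 26, 27, 28, 30, 33, 34, 36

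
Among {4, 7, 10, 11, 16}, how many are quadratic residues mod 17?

(4/17) = +1 → QR.
(7/17) = -1 → non-residue.
(10/17) = -1 → non-residue.
(11/17) = -1 → non-residue.
(16/17) = +1 → QR.
Total quadratic residues among the 5: 2.

2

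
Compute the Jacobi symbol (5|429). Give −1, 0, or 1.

1

Reciprocity: 5 ≡ 1 and 429 ≡ 1 (mod 4), so (5/429) = +(429/5).
Reduce top mod 5: now compute (4/5).
Pull out 2^2: since 5 ≡ 5 (mod 8), (2/5) = -1, so (2/5)^2 = +1.
Reached (1/5) = 1. Collecting the sign flips along the way, the symbol is +1.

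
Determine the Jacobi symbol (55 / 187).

Reciprocity: 55 ≡ 3 and 187 ≡ 3 (mod 4), so (55/187) = −(187/55).
Reduce top mod 55: now compute (22/55).
Pull out 2: since 55 ≡ 7 (mod 8), (2/55) = +1.
Reciprocity: 11 ≡ 3 and 55 ≡ 3 (mod 4), so (11/55) = −(55/11).
Reduce top mod 11: now compute (0/11).
Top reduces to 0: gcd > 1, so the symbol is 0.

0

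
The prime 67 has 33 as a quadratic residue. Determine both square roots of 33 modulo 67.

10, 57

Since 67 ≡ 3 (mod 4), a square root of 33 is 33^((67+1)/4) = 33^17 mod 67.
Repeated squaring: 33^2≡17, 33^4≡21, 33^8≡39, 33^16≡47 (mod 67).
33^17 = 33^(16+1) ≡ 10 (mod 67).
Check: 10² = 100 ≡ 33 (mod 67). The two roots are 10 and 57.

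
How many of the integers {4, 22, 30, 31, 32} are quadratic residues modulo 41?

3

(4/41) = +1 → QR.
(22/41) = -1 → non-residue.
(30/41) = -1 → non-residue.
(31/41) = +1 → QR.
(32/41) = +1 → QR.
Total quadratic residues among the 5: 3.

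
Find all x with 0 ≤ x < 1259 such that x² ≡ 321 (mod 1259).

Since 1259 ≡ 3 (mod 4), a square root of 321 is 321^((1259+1)/4) = 321^315 mod 1259.
Repeated squaring: 321^2≡1062, 321^4≡1039, 321^8≡558, 321^16≡391, 321^32≡542, 321^64≡417, 321^128≡147, 321^256≡206 (mod 1259).
321^315 = 321^(256+32+16+8+2+1) ≡ 627 (mod 1259).
Check: 627² = 393129 ≡ 321 (mod 1259). The two roots are 627 and 632.

627, 632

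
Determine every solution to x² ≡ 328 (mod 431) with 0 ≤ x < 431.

Since 431 ≡ 3 (mod 4), a square root of 328 is 328^((431+1)/4) = 328^108 mod 431.
Repeated squaring: 328^2≡265, 328^4≡403, 328^8≡353, 328^16≡50, 328^32≡345, 328^64≡69 (mod 431).
328^108 = 328^(64+32+8+4) ≡ 314 (mod 431).
Check: 314² = 98596 ≡ 328 (mod 431). The two roots are 117 and 314.

117, 314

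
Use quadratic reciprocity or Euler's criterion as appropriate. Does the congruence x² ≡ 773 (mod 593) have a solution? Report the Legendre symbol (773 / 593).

-1

First reduce: 773 ≡ 180 (mod 593).
Pull out 2^2: since 593 ≡ 1 (mod 8), (2/593) = +1, so (2/593)^2 = +1.
Reciprocity: 45 ≡ 1 and 593 ≡ 1 (mod 4), so (45/593) = +(593/45).
Reduce top mod 45: now compute (8/45).
Pull out 2^3: since 45 ≡ 5 (mod 8), (2/45) = -1, so (2/45)^3 = -1.
Reached (1/45) = 1. Collecting the sign flips along the way, the symbol is -1.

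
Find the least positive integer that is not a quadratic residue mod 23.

(2/23) = +1, so 2 is a residue.
(3/23) = +1, so 3 is a residue.
(4/23) = +1, so 4 is a residue.
(5/23) = −1, so 5 is the smallest positive non-residue mod 23.

5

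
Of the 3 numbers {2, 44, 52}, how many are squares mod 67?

0

(2/67) = -1 → non-residue.
(44/67) = -1 → non-residue.
(52/67) = -1 → non-residue.
Total quadratic residues among the 3: 0.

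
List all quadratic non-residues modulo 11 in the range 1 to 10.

2,6,7,8,10

Square k = 1,…,5 (k and 11−k give the same square):
1²=1, 2²=4, 3²=9, 4²≡5, 5²≡3 (mod 11).
The residues are {1, 3, 4, 5, 9}; the non-residues are the remaining 5 nonzero classes.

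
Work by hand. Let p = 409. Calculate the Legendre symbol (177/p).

Reciprocity: 177 ≡ 1 and 409 ≡ 1 (mod 4), so (177/409) = +(409/177).
Reduce top mod 177: now compute (55/177).
Reciprocity: 55 ≡ 3 and 177 ≡ 1 (mod 4), so (55/177) = +(177/55).
Reduce top mod 55: now compute (12/55).
Pull out 2^2: since 55 ≡ 7 (mod 8), (2/55) = +1, so (2/55)^2 = +1.
Reciprocity: 3 ≡ 3 and 55 ≡ 3 (mod 4), so (3/55) = −(55/3).
Reduce top mod 3: now compute (1/3).
Reached (1/3) = 1. Collecting the sign flips along the way, the symbol is -1.

-1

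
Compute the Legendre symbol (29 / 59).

1

Reciprocity: 29 ≡ 1 and 59 ≡ 3 (mod 4), so (29/59) = +(59/29).
Reduce top mod 29: now compute (1/29).
Reached (1/29) = 1. Collecting the sign flips along the way, the symbol is +1.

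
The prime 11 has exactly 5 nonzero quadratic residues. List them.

1, 3, 4, 5, 9

Square k = 1,…,5 (k and 11−k give the same square):
1²=1, 2²=4, 3²=9, 4²≡5, 5²≡3 (mod 11).
So the quadratic residues mod 11 are {1, 3, 4, 5, 9}.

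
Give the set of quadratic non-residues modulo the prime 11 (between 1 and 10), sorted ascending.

2,6,7,8,10

Square k = 1,…,5 (k and 11−k give the same square):
1²=1, 2²=4, 3²=9, 4²≡5, 5²≡3 (mod 11).
The residues are {1, 3, 4, 5, 9}; the non-residues are the remaining 5 nonzero classes.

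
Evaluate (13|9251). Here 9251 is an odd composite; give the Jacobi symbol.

Reciprocity: 13 ≡ 1 and 9251 ≡ 3 (mod 4), so (13/9251) = +(9251/13).
Reduce top mod 13: now compute (8/13).
Pull out 2^3: since 13 ≡ 5 (mod 8), (2/13) = -1, so (2/13)^3 = -1.
Reached (1/13) = 1. Collecting the sign flips along the way, the symbol is -1.

-1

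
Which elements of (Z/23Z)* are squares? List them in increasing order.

Square k = 1,…,11 (k and 23−k give the same square):
1²=1, 2²=4, 3²=9, 4²=16, 5²≡2, 6²≡13, 7²≡3, 8²≡18, 9²≡12, 10²≡8, 11²≡6 (mod 23).
So the quadratic residues mod 23 are {1, 2, 3, 4, 6, 8, 9, 12, 13, 16, 18}.

1, 2, 3, 4, 6, 8, 9, 12, 13, 16, 18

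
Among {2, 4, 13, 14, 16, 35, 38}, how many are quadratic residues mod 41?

3

(2/41) = +1 → QR.
(4/41) = +1 → QR.
(13/41) = -1 → non-residue.
(14/41) = -1 → non-residue.
(16/41) = +1 → QR.
(35/41) = -1 → non-residue.
(38/41) = -1 → non-residue.
Total quadratic residues among the 7: 3.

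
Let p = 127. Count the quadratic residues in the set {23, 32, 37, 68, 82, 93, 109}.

4

(23/127) = -1 → non-residue.
(32/127) = +1 → QR.
(37/127) = +1 → QR.
(68/127) = +1 → QR.
(82/127) = +1 → QR.
(93/127) = -1 → non-residue.
(109/127) = -1 → non-residue.
Total quadratic residues among the 7: 4.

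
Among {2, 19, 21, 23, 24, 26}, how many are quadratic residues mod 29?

(2/29) = -1 → non-residue.
(19/29) = -1 → non-residue.
(21/29) = -1 → non-residue.
(23/29) = +1 → QR.
(24/29) = +1 → QR.
(26/29) = -1 → non-residue.
Total quadratic residues among the 6: 2.

2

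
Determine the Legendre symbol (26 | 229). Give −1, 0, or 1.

1

Euler's criterion: (26/229) ≡ 26^114 (mod 229).
26^2 ≡ 218 (mod 229)
26^4 ≡ 121 (mod 229)
26^8 ≡ 214 (mod 229)
26^16 ≡ 225 (mod 229)
26^32 ≡ 16 (mod 229)
26^64 ≡ 27 (mod 229)
26^114 = 26^(64+32+16+2) ≡ 1 (mod 229).
Result is 1, so (26/229) = 1.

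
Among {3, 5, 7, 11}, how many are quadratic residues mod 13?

1

(3/13) = +1 → QR.
(5/13) = -1 → non-residue.
(7/13) = -1 → non-residue.
(11/13) = -1 → non-residue.
Total quadratic residues among the 4: 1.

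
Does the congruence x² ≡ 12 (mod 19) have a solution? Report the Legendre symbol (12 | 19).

Euler's criterion: (12/19) ≡ 12^9 (mod 19).
12^2 ≡ 11 (mod 19)
12^4 ≡ 7 (mod 19)
12^8 ≡ 11 (mod 19)
12^9 = 12^(8+1) ≡ 18 (mod 19).
Result is 18 ≡ −1, so (12/19) = −1.

-1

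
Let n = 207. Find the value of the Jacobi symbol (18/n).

Pull out 2: since 207 ≡ 7 (mod 8), (2/207) = +1.
Reciprocity: 9 ≡ 1 and 207 ≡ 3 (mod 4), so (9/207) = +(207/9).
Reduce top mod 9: now compute (0/9).
Top reduces to 0: gcd > 1, so the symbol is 0.

0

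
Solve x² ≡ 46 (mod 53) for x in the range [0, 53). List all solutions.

24, 29

53 ≡ 1 (mod 4), so we find a root by search.
Trying successive values, 24² = 576 ≡ 46 (mod 53). The other root is 53 − 24 = 29.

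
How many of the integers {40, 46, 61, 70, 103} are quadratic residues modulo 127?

3

(40/127) = -1 → non-residue.
(46/127) = -1 → non-residue.
(61/127) = +1 → QR.
(70/127) = +1 → QR.
(103/127) = +1 → QR.
Total quadratic residues among the 5: 3.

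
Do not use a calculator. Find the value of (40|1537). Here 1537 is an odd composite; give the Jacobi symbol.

-1

Pull out 2^3: since 1537 ≡ 1 (mod 8), (2/1537) = +1, so (2/1537)^3 = +1.
Reciprocity: 5 ≡ 1 and 1537 ≡ 1 (mod 4), so (5/1537) = +(1537/5).
Reduce top mod 5: now compute (2/5).
Pull out 2: since 5 ≡ 5 (mod 8), (2/5) = -1.
Reached (1/5) = 1. Collecting the sign flips along the way, the symbol is -1.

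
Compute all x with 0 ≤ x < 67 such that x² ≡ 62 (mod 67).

Since 67 ≡ 3 (mod 4), a square root of 62 is 62^((67+1)/4) = 62^17 mod 67.
Repeated squaring: 62^2≡25, 62^4≡22, 62^8≡15, 62^16≡24 (mod 67).
62^17 = 62^(16+1) ≡ 14 (mod 67).
Check: 14² = 196 ≡ 62 (mod 67). The two roots are 14 and 53.

14, 53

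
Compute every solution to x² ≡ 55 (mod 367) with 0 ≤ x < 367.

Since 367 ≡ 3 (mod 4), a square root of 55 is 55^((367+1)/4) = 55^92 mod 367.
Repeated squaring: 55^2≡89, 55^4≡214, 55^8≡288, 55^16≡2, 55^32≡4, 55^64≡16 (mod 367).
55^92 = 55^(64+16+8+4) ≡ 333 (mod 367).
Check: 333² = 110889 ≡ 55 (mod 367). The two roots are 34 and 333.

34, 333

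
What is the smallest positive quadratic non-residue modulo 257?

(2/257) = +1, so 2 is a residue.
(3/257) = −1, so 3 is the smallest positive non-residue mod 257.

3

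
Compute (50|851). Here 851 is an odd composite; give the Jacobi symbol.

Pull out 2: since 851 ≡ 3 (mod 8), (2/851) = -1.
Reciprocity: 25 ≡ 1 and 851 ≡ 3 (mod 4), so (25/851) = +(851/25).
Reduce top mod 25: now compute (1/25).
Reached (1/25) = 1. Collecting the sign flips along the way, the symbol is -1.

-1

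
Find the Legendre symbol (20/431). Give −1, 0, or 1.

Pull out 2^2: since 431 ≡ 7 (mod 8), (2/431) = +1, so (2/431)^2 = +1.
Reciprocity: 5 ≡ 1 and 431 ≡ 3 (mod 4), so (5/431) = +(431/5).
Reduce top mod 5: now compute (1/5).
Reached (1/5) = 1. Collecting the sign flips along the way, the symbol is +1.

1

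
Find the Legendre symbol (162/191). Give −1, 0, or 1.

Euler's criterion: (162/191) ≡ 162^95 (mod 191).
162^2 ≡ 77 (mod 191)
162^4 ≡ 8 (mod 191)
162^8 ≡ 64 (mod 191)
162^16 ≡ 85 (mod 191)
162^32 ≡ 158 (mod 191)
162^64 ≡ 134 (mod 191)
162^95 = 162^(64+16+8+4+2+1) ≡ 1 (mod 191).
Result is 1, so (162/191) = 1.

1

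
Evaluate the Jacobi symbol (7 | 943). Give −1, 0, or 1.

Reciprocity: 7 ≡ 3 and 943 ≡ 3 (mod 4), so (7/943) = −(943/7).
Reduce top mod 7: now compute (5/7).
Reciprocity: 5 ≡ 1 and 7 ≡ 3 (mod 4), so (5/7) = +(7/5).
Reduce top mod 5: now compute (2/5).
Pull out 2: since 5 ≡ 5 (mod 8), (2/5) = -1.
Reached (1/5) = 1. Collecting the sign flips along the way, the symbol is +1.

1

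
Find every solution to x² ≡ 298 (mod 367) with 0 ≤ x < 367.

50, 317

Since 367 ≡ 3 (mod 4), a square root of 298 is 298^((367+1)/4) = 298^92 mod 367.
Repeated squaring: 298^2≡357, 298^4≡100, 298^8≡91, 298^16≡207, 298^32≡277, 298^64≡26 (mod 367).
298^92 = 298^(64+16+8+4) ≡ 50 (mod 367).
Check: 50² = 2500 ≡ 298 (mod 367). The two roots are 50 and 317.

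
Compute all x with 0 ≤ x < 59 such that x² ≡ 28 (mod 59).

Since 59 ≡ 3 (mod 4), a square root of 28 is 28^((59+1)/4) = 28^15 mod 59.
Repeated squaring: 28^2≡17, 28^4≡53, 28^8≡36 (mod 59).
28^15 = 28^(8+4+2+1) ≡ 21 (mod 59).
Check: 21² = 441 ≡ 28 (mod 59). The two roots are 21 and 38.

21, 38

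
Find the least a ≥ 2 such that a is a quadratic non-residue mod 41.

(2/41) = +1, so 2 is a residue.
(3/41) = −1, so 3 is the smallest positive non-residue mod 41.

3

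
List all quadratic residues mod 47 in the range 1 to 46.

Square k = 1,…,23 (k and 47−k give the same square):
1²=1, 2²=4, 3²=9, 4²=16, 5²=25, 6²=36, 7²≡2, 8²≡17, 9²≡34, 10²≡6, 11²≡27, 12²≡3, 13²≡28, 14²≡8, 15²≡37, 16²≡21, 17²≡7, 18²≡42, 19²≡32, 20²≡24, 21²≡18, 22²≡14, 23²≡12 (mod 47).
So the quadratic residues mod 47 are {1, 2, 3, 4, 6, 7, 8, 9, 12, 14, 16, 17, 18, 21, 24, 25, 27, 28, 32, 34, 36, 37, 42}.

1, 2, 3, 4, 6, 7, 8, 9, 12, 14, 16, 17, 18, 21, 24, 25, 27, 28, 32, 34, 36, 37, 42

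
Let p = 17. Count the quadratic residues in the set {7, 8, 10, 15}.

2

(7/17) = -1 → non-residue.
(8/17) = +1 → QR.
(10/17) = -1 → non-residue.
(15/17) = +1 → QR.
Total quadratic residues among the 4: 2.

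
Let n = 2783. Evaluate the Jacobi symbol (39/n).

1

Reciprocity: 39 ≡ 3 and 2783 ≡ 3 (mod 4), so (39/2783) = −(2783/39).
Reduce top mod 39: now compute (14/39).
Pull out 2: since 39 ≡ 7 (mod 8), (2/39) = +1.
Reciprocity: 7 ≡ 3 and 39 ≡ 3 (mod 4), so (7/39) = −(39/7).
Reduce top mod 7: now compute (4/7).
Pull out 2^2: since 7 ≡ 7 (mod 8), (2/7) = +1, so (2/7)^2 = +1.
Reached (1/7) = 1. Collecting the sign flips along the way, the symbol is +1.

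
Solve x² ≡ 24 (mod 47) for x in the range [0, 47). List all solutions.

20, 27

Since 47 ≡ 3 (mod 4), a square root of 24 is 24^((47+1)/4) = 24^12 mod 47.
Repeated squaring: 24^2≡12, 24^4≡3, 24^8≡9 (mod 47).
24^12 = 24^(8+4) ≡ 27 (mod 47).
Check: 27² = 729 ≡ 24 (mod 47). The two roots are 20 and 27.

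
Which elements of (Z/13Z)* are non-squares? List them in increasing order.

2,5,6,7,8,11

Square k = 1,…,6 (k and 13−k give the same square):
1²=1, 2²=4, 3²=9, 4²≡3, 5²≡12, 6²≡10 (mod 13).
The residues are {1, 3, 4, 9, 10, 12}; the non-residues are the remaining 6 nonzero classes.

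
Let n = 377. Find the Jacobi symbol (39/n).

0

Reciprocity: 39 ≡ 3 and 377 ≡ 1 (mod 4), so (39/377) = +(377/39).
Reduce top mod 39: now compute (26/39).
Pull out 2: since 39 ≡ 7 (mod 8), (2/39) = +1.
Reciprocity: 13 ≡ 1 and 39 ≡ 3 (mod 4), so (13/39) = +(39/13).
Reduce top mod 13: now compute (0/13).
Top reduces to 0: gcd > 1, so the symbol is 0.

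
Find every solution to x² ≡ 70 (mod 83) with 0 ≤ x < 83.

30, 53

Since 83 ≡ 3 (mod 4), a square root of 70 is 70^((83+1)/4) = 70^21 mod 83.
Repeated squaring: 70^2≡3, 70^4≡9, 70^8≡81, 70^16≡4 (mod 83).
70^21 = 70^(16+4+1) ≡ 30 (mod 83).
Check: 30² = 900 ≡ 70 (mod 83). The two roots are 30 and 53.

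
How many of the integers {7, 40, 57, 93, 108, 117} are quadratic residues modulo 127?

(7/127) = -1 → non-residue.
(40/127) = -1 → non-residue.
(57/127) = -1 → non-residue.
(93/127) = -1 → non-residue.
(108/127) = -1 → non-residue.
(117/127) = +1 → QR.
Total quadratic residues among the 6: 1.

1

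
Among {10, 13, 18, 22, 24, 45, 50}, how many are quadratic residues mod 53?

3

(10/53) = +1 → QR.
(13/53) = +1 → QR.
(18/53) = -1 → non-residue.
(22/53) = -1 → non-residue.
(24/53) = +1 → QR.
(45/53) = -1 → non-residue.
(50/53) = -1 → non-residue.
Total quadratic residues among the 7: 3.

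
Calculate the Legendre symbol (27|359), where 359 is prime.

1

Euler's criterion: (27/359) ≡ 27^179 (mod 359).
27^2 ≡ 11 (mod 359)
27^4 ≡ 121 (mod 359)
27^8 ≡ 281 (mod 359)
27^16 ≡ 340 (mod 359)
27^32 ≡ 2 (mod 359)
27^64 ≡ 4 (mod 359)
27^128 ≡ 16 (mod 359)
27^179 = 27^(128+32+16+2+1) ≡ 1 (mod 359).
Result is 1, so (27/359) = 1.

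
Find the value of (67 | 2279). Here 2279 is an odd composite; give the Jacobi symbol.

-1

Reciprocity: 67 ≡ 3 and 2279 ≡ 3 (mod 4), so (67/2279) = −(2279/67).
Reduce top mod 67: now compute (1/67).
Reached (1/67) = 1. Collecting the sign flips along the way, the symbol is -1.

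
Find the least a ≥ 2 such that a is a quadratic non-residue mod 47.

(2/47) = +1, so 2 is a residue.
(3/47) = +1, so 3 is a residue.
(4/47) = +1, so 4 is a residue.
(5/47) = −1, so 5 is the smallest positive non-residue mod 47.

5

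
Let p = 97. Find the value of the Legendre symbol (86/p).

Pull out 2: since 97 ≡ 1 (mod 8), (2/97) = +1.
Reciprocity: 43 ≡ 3 and 97 ≡ 1 (mod 4), so (43/97) = +(97/43).
Reduce top mod 43: now compute (11/43).
Reciprocity: 11 ≡ 3 and 43 ≡ 3 (mod 4), so (11/43) = −(43/11).
Reduce top mod 11: now compute (10/11).
Pull out 2: since 11 ≡ 3 (mod 8), (2/11) = -1.
Reciprocity: 5 ≡ 1 and 11 ≡ 3 (mod 4), so (5/11) = +(11/5).
Reduce top mod 5: now compute (1/5).
Reached (1/5) = 1. Collecting the sign flips along the way, the symbol is +1.

1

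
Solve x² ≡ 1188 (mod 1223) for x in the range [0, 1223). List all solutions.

Since 1223 ≡ 3 (mod 4), a square root of 1188 is 1188^((1223+1)/4) = 1188^306 mod 1223.
Repeated squaring: 1188^2≡2, 1188^4≡4, 1188^8≡16, 1188^16≡256, 1188^32≡717, 1188^64≡429, 1188^128≡591, 1188^256≡726 (mod 1223).
1188^306 = 1188^(256+32+16+2) ≡ 121 (mod 1223).
Check: 121² = 14641 ≡ 1188 (mod 1223). The two roots are 121 and 1102.

121, 1102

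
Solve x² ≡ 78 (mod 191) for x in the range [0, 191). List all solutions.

Since 191 ≡ 3 (mod 4), a square root of 78 is 78^((191+1)/4) = 78^48 mod 191.
Repeated squaring: 78^2≡163, 78^4≡20, 78^8≡18, 78^16≡133, 78^32≡117 (mod 191).
78^48 = 78^(32+16) ≡ 90 (mod 191).
Check: 90² = 8100 ≡ 78 (mod 191). The two roots are 90 and 101.

90, 101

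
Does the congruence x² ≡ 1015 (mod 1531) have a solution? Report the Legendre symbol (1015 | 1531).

Reciprocity: 1015 ≡ 3 and 1531 ≡ 3 (mod 4), so (1015/1531) = −(1531/1015).
Reduce top mod 1015: now compute (516/1015).
Pull out 2^2: since 1015 ≡ 7 (mod 8), (2/1015) = +1, so (2/1015)^2 = +1.
Reciprocity: 129 ≡ 1 and 1015 ≡ 3 (mod 4), so (129/1015) = +(1015/129).
Reduce top mod 129: now compute (112/129).
Pull out 2^4: since 129 ≡ 1 (mod 8), (2/129) = +1, so (2/129)^4 = +1.
Reciprocity: 7 ≡ 3 and 129 ≡ 1 (mod 4), so (7/129) = +(129/7).
Reduce top mod 7: now compute (3/7).
Reciprocity: 3 ≡ 3 and 7 ≡ 3 (mod 4), so (3/7) = −(7/3).
Reduce top mod 3: now compute (1/3).
Reached (1/3) = 1. Collecting the sign flips along the way, the symbol is +1.

1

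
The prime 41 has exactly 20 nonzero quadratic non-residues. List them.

3, 6, 7, 11, 12, 13, 14, 15, 17, 19, 22, 24, 26, 27, 28, 29, 30, 34, 35, 38

Square k = 1,…,20 (k and 41−k give the same square):
1²=1, 2²=4, 3²=9, 4²=16, 5²=25, 6²=36, 7²≡8, 8²≡23, 9²≡40, 10²≡18, 11²≡39, 12²≡21, 13²≡5, 14²≡32, 15²≡20, 16²≡10, 17²≡2, 18²≡37, 19²≡33, 20²≡31 (mod 41).
The residues are {1, 2, 4, 5, 8, 9, 10, 16, 18, 20, 21, 23, 25, 31, 32, 33, 36, 37, 39, 40}; the non-residues are the remaining 20 nonzero classes.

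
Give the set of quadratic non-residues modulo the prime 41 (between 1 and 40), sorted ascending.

3, 6, 7, 11, 12, 13, 14, 15, 17, 19, 22, 24, 26, 27, 28, 29, 30, 34, 35, 38

Square k = 1,…,20 (k and 41−k give the same square):
1²=1, 2²=4, 3²=9, 4²=16, 5²=25, 6²=36, 7²≡8, 8²≡23, 9²≡40, 10²≡18, 11²≡39, 12²≡21, 13²≡5, 14²≡32, 15²≡20, 16²≡10, 17²≡2, 18²≡37, 19²≡33, 20²≡31 (mod 41).
The residues are {1, 2, 4, 5, 8, 9, 10, 16, 18, 20, 21, 23, 25, 31, 32, 33, 36, 37, 39, 40}; the non-residues are the remaining 20 nonzero classes.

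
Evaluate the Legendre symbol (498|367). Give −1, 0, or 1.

First reduce: 498 ≡ 131 (mod 367).
Reciprocity: 131 ≡ 3 and 367 ≡ 3 (mod 4), so (131/367) = −(367/131).
Reduce top mod 131: now compute (105/131).
Reciprocity: 105 ≡ 1 and 131 ≡ 3 (mod 4), so (105/131) = +(131/105).
Reduce top mod 105: now compute (26/105).
Pull out 2: since 105 ≡ 1 (mod 8), (2/105) = +1.
Reciprocity: 13 ≡ 1 and 105 ≡ 1 (mod 4), so (13/105) = +(105/13).
Reduce top mod 13: now compute (1/13).
Reached (1/13) = 1. Collecting the sign flips along the way, the symbol is -1.

-1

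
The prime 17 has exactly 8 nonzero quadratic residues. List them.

Square k = 1,…,8 (k and 17−k give the same square):
1²=1, 2²=4, 3²=9, 4²=16, 5²≡8, 6²≡2, 7²≡15, 8²≡13 (mod 17).
So the quadratic residues mod 17 are {1, 2, 4, 8, 9, 13, 15, 16}.

1,2,4,8,9,13,15,16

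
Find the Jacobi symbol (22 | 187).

Pull out 2: since 187 ≡ 3 (mod 8), (2/187) = -1.
Reciprocity: 11 ≡ 3 and 187 ≡ 3 (mod 4), so (11/187) = −(187/11).
Reduce top mod 11: now compute (0/11).
Top reduces to 0: gcd > 1, so the symbol is 0.

0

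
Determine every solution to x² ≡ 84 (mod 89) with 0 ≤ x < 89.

89 ≡ 1 (mod 4), so we find a root by search.
Trying successive values, 23² = 529 ≡ 84 (mod 89). The other root is 89 − 23 = 66.

23, 66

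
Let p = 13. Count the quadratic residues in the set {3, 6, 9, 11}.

(3/13) = +1 → QR.
(6/13) = -1 → non-residue.
(9/13) = +1 → QR.
(11/13) = -1 → non-residue.
Total quadratic residues among the 4: 2.

2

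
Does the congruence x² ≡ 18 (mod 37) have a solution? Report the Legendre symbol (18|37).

-1

Pull out 2: since 37 ≡ 5 (mod 8), (2/37) = -1.
Reciprocity: 9 ≡ 1 and 37 ≡ 1 (mod 4), so (9/37) = +(37/9).
Reduce top mod 9: now compute (1/9).
Reached (1/9) = 1. Collecting the sign flips along the way, the symbol is -1.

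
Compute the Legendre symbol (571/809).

-1

Euler's criterion: (571/809) ≡ 571^404 (mod 809).
571^2 ≡ 14 (mod 809)
571^4 ≡ 196 (mod 809)
571^8 ≡ 393 (mod 809)
571^16 ≡ 739 (mod 809)
571^32 ≡ 46 (mod 809)
571^64 ≡ 498 (mod 809)
571^128 ≡ 450 (mod 809)
571^256 ≡ 250 (mod 809)
571^404 = 571^(256+128+16+4) ≡ 808 (mod 809).
Result is 808 ≡ −1, so (571/809) = −1.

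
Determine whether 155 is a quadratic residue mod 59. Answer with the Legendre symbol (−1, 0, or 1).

First reduce: 155 ≡ 37 (mod 59).
Reciprocity: 37 ≡ 1 and 59 ≡ 3 (mod 4), so (37/59) = +(59/37).
Reduce top mod 37: now compute (22/37).
Pull out 2: since 37 ≡ 5 (mod 8), (2/37) = -1.
Reciprocity: 11 ≡ 3 and 37 ≡ 1 (mod 4), so (11/37) = +(37/11).
Reduce top mod 11: now compute (4/11).
Pull out 2^2: since 11 ≡ 3 (mod 8), (2/11) = -1, so (2/11)^2 = +1.
Reached (1/11) = 1. Collecting the sign flips along the way, the symbol is -1.

-1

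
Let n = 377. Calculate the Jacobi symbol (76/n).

Pull out 2^2: since 377 ≡ 1 (mod 8), (2/377) = +1, so (2/377)^2 = +1.
Reciprocity: 19 ≡ 3 and 377 ≡ 1 (mod 4), so (19/377) = +(377/19).
Reduce top mod 19: now compute (16/19).
Pull out 2^4: since 19 ≡ 3 (mod 8), (2/19) = -1, so (2/19)^4 = +1.
Reached (1/19) = 1. Collecting the sign flips along the way, the symbol is +1.

1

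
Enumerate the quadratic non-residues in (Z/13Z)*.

Square k = 1,…,6 (k and 13−k give the same square):
1²=1, 2²=4, 3²=9, 4²≡3, 5²≡12, 6²≡10 (mod 13).
The residues are {1, 3, 4, 9, 10, 12}; the non-residues are the remaining 6 nonzero classes.

2, 5, 6, 7, 8, 11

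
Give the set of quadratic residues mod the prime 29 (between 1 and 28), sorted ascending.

Square k = 1,…,14 (k and 29−k give the same square):
1²=1, 2²=4, 3²=9, 4²=16, 5²=25, 6²≡7, 7²≡20, 8²≡6, 9²≡23, 10²≡13, 11²≡5, 12²≡28, 13²≡24, 14²≡22 (mod 29).
So the quadratic residues mod 29 are {1, 4, 5, 6, 7, 9, 13, 16, 20, 22, 23, 24, 25, 28}.

1, 4, 5, 6, 7, 9, 13, 16, 20, 22, 23, 24, 25, 28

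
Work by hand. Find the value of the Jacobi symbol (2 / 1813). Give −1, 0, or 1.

-1

Pull out 2: since 1813 ≡ 5 (mod 8), (2/1813) = -1.
Reached (1/1813) = 1. Collecting the sign flips along the way, the symbol is -1.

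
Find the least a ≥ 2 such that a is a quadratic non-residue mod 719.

(2/719) = +1, so 2 is a residue.
(3/719) = +1, so 3 is a residue.
(4/719) = +1, so 4 is a residue.
(5/719) = +1, so 5 is a residue.
(6/719) = +1, so 6 is a residue.
(7/719) = +1, so 7 is a residue.
(8/719) = +1, so 8 is a residue.
(9/719) = +1, so 9 is a residue.
(10/719) = +1, so 10 is a residue.
(11/719) = −1, so 11 is the smallest positive non-residue mod 719.

11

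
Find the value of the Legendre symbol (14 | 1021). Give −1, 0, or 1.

Pull out 2: since 1021 ≡ 5 (mod 8), (2/1021) = -1.
Reciprocity: 7 ≡ 3 and 1021 ≡ 1 (mod 4), so (7/1021) = +(1021/7).
Reduce top mod 7: now compute (6/7).
Pull out 2: since 7 ≡ 7 (mod 8), (2/7) = +1.
Reciprocity: 3 ≡ 3 and 7 ≡ 3 (mod 4), so (3/7) = −(7/3).
Reduce top mod 3: now compute (1/3).
Reached (1/3) = 1. Collecting the sign flips along the way, the symbol is +1.

1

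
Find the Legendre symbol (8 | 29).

Pull out 2^3: since 29 ≡ 5 (mod 8), (2/29) = -1, so (2/29)^3 = -1.
Reached (1/29) = 1. Collecting the sign flips along the way, the symbol is -1.

-1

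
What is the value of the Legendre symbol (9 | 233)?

Reciprocity: 9 ≡ 1 and 233 ≡ 1 (mod 4), so (9/233) = +(233/9).
Reduce top mod 9: now compute (8/9).
Pull out 2^3: since 9 ≡ 1 (mod 8), (2/9) = +1, so (2/9)^3 = +1.
Reached (1/9) = 1. Collecting the sign flips along the way, the symbol is +1.

1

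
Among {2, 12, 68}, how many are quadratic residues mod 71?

2

(2/71) = +1 → QR.
(12/71) = +1 → QR.
(68/71) = -1 → non-residue.
Total quadratic residues among the 3: 2.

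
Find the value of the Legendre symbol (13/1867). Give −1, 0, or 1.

Reciprocity: 13 ≡ 1 and 1867 ≡ 3 (mod 4), so (13/1867) = +(1867/13).
Reduce top mod 13: now compute (8/13).
Pull out 2^3: since 13 ≡ 5 (mod 8), (2/13) = -1, so (2/13)^3 = -1.
Reached (1/13) = 1. Collecting the sign flips along the way, the symbol is -1.

-1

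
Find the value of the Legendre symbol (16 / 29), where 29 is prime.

1

Euler's criterion: (16/29) ≡ 16^14 (mod 29).
16^2 ≡ 24 (mod 29)
16^4 ≡ 25 (mod 29)
16^8 ≡ 16 (mod 29)
16^14 = 16^(8+4+2) ≡ 1 (mod 29).
Result is 1, so (16/29) = 1.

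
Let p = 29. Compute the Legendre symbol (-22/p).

1

First reduce: -22 ≡ 7 (mod 29).
Reciprocity: 7 ≡ 3 and 29 ≡ 1 (mod 4), so (7/29) = +(29/7).
Reduce top mod 7: now compute (1/7).
Reached (1/7) = 1. Collecting the sign flips along the way, the symbol is +1.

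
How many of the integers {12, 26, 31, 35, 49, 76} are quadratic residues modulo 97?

(12/97) = +1 → QR.
(26/97) = -1 → non-residue.
(31/97) = +1 → QR.
(35/97) = +1 → QR.
(49/97) = +1 → QR.
(76/97) = -1 → non-residue.
Total quadratic residues among the 6: 4.

4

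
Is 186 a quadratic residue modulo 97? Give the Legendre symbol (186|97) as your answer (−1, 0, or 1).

1

First reduce: 186 ≡ 89 (mod 97).
Reciprocity: 89 ≡ 1 and 97 ≡ 1 (mod 4), so (89/97) = +(97/89).
Reduce top mod 89: now compute (8/89).
Pull out 2^3: since 89 ≡ 1 (mod 8), (2/89) = +1, so (2/89)^3 = +1.
Reached (1/89) = 1. Collecting the sign flips along the way, the symbol is +1.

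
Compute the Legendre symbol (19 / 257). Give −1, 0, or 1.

-1

Reciprocity: 19 ≡ 3 and 257 ≡ 1 (mod 4), so (19/257) = +(257/19).
Reduce top mod 19: now compute (10/19).
Pull out 2: since 19 ≡ 3 (mod 8), (2/19) = -1.
Reciprocity: 5 ≡ 1 and 19 ≡ 3 (mod 4), so (5/19) = +(19/5).
Reduce top mod 5: now compute (4/5).
Pull out 2^2: since 5 ≡ 5 (mod 8), (2/5) = -1, so (2/5)^2 = +1.
Reached (1/5) = 1. Collecting the sign flips along the way, the symbol is -1.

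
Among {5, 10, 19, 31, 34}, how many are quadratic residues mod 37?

(5/37) = -1 → non-residue.
(10/37) = +1 → QR.
(19/37) = -1 → non-residue.
(31/37) = -1 → non-residue.
(34/37) = +1 → QR.
Total quadratic residues among the 5: 2.

2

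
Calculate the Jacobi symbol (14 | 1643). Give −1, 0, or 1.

Pull out 2: since 1643 ≡ 3 (mod 8), (2/1643) = -1.
Reciprocity: 7 ≡ 3 and 1643 ≡ 3 (mod 4), so (7/1643) = −(1643/7).
Reduce top mod 7: now compute (5/7).
Reciprocity: 5 ≡ 1 and 7 ≡ 3 (mod 4), so (5/7) = +(7/5).
Reduce top mod 5: now compute (2/5).
Pull out 2: since 5 ≡ 5 (mod 8), (2/5) = -1.
Reached (1/5) = 1. Collecting the sign flips along the way, the symbol is -1.

-1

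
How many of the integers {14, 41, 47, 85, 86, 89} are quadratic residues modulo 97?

4

(14/97) = -1 → non-residue.
(41/97) = -1 → non-residue.
(47/97) = +1 → QR.
(85/97) = +1 → QR.
(86/97) = +1 → QR.
(89/97) = +1 → QR.
Total quadratic residues among the 6: 4.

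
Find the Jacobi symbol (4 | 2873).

1

Pull out 2^2: since 2873 ≡ 1 (mod 8), (2/2873) = +1, so (2/2873)^2 = +1.
Reached (1/2873) = 1. Collecting the sign flips along the way, the symbol is +1.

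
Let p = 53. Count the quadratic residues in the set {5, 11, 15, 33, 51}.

2

(5/53) = -1 → non-residue.
(11/53) = +1 → QR.
(15/53) = +1 → QR.
(33/53) = -1 → non-residue.
(51/53) = -1 → non-residue.
Total quadratic residues among the 5: 2.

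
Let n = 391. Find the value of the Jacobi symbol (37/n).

1

Reciprocity: 37 ≡ 1 and 391 ≡ 3 (mod 4), so (37/391) = +(391/37).
Reduce top mod 37: now compute (21/37).
Reciprocity: 21 ≡ 1 and 37 ≡ 1 (mod 4), so (21/37) = +(37/21).
Reduce top mod 21: now compute (16/21).
Pull out 2^4: since 21 ≡ 5 (mod 8), (2/21) = -1, so (2/21)^4 = +1.
Reached (1/21) = 1. Collecting the sign flips along the way, the symbol is +1.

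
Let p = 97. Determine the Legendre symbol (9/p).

Reciprocity: 9 ≡ 1 and 97 ≡ 1 (mod 4), so (9/97) = +(97/9).
Reduce top mod 9: now compute (7/9).
Reciprocity: 7 ≡ 3 and 9 ≡ 1 (mod 4), so (7/9) = +(9/7).
Reduce top mod 7: now compute (2/7).
Pull out 2: since 7 ≡ 7 (mod 8), (2/7) = +1.
Reached (1/7) = 1. Collecting the sign flips along the way, the symbol is +1.

1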